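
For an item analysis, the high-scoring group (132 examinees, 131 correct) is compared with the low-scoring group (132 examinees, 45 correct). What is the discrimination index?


p_upper = 131/132 = 0.9924
p_lower = 45/132 = 0.3409
D = 0.9924 - 0.3409 = 0.6515

0.6515


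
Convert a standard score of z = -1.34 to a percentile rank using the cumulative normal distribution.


CDF(z) = 0.5 * (1 + erf(z/sqrt(2)))
erf(-0.9475) = -0.8198
CDF = 0.0901
Percentile rank = 0.0901 * 100 = 9.01

9.01


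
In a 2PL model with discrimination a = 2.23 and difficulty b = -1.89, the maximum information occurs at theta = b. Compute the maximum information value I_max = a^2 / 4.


For 2PL, max info at theta = b = -1.89
I_max = a^2 / 4 = 2.23^2 / 4
= 4.9729 / 4
I_max = 1.2432

1.2432


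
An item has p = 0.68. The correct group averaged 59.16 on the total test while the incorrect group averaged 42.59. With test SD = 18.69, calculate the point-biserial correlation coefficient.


q = 1 - p = 0.32
rpb = ((M1 - M0) / SD) * sqrt(p * q)
rpb = ((59.16 - 42.59) / 18.69) * sqrt(0.68 * 0.32)
rpb = 0.4136

0.4136


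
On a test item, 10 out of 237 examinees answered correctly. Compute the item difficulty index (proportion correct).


Item difficulty p = number correct / total examinees
p = 10 / 237
p = 0.0422

0.0422


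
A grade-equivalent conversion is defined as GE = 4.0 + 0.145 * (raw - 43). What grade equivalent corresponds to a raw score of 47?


raw - median = 47 - 43 = 4
slope * diff = 0.145 * 4 = 0.58
GE = 4.0 + 0.58
GE = 4.58

4.58


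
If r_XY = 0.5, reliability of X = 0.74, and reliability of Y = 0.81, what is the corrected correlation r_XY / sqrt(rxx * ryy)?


r_corrected = rxy / sqrt(rxx * ryy)
= 0.5 / sqrt(0.74 * 0.81)
= 0.5 / sqrt(0.5994)
= 0.5 / 0.774209
r_corrected = 0.6458

0.6458


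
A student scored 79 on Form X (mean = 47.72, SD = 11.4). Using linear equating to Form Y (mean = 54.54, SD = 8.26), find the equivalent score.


slope = SD_Y / SD_X = 8.26 / 11.4 ~ 0.7246
intercept = mean_Y - slope * mean_X = 54.54 - (8.26 / 11.4) * 47.72 ~ 19.9639
Y = slope * X + intercept. To avoid rounding drift from the rounded slope/intercept, evaluate the equivalent form Y = mean_Y + SD_Y * (X - mean_X) / SD_X at full precision:
Y = 54.54 + 8.26 * (79 - 47.72) / 11.4
Y = 54.54 + 8.26 * 31.28 / 11.4
Y = 54.54 + 258.3728 / 11.4
Y = 54.54 + 22.6643
Y = 77.2043

77.2043


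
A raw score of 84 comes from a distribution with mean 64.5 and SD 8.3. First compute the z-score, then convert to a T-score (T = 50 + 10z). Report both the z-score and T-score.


z = (X - mean) / SD = (84 - 64.5) / 8.3
z = 19.5 / 8.3
z = 2.3494
T-score = T = 50 + 10z
Carry z at full precision (z = 19.5 / 8.3) into the conversion:
T-score = 50 + 10 * (19.5 / 8.3) = 50 + 195 / 8.3
T-score = 50 + 23.494
T-score = 73.494

73.494


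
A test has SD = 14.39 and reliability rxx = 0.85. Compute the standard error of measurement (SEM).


SEM = SD * sqrt(1 - rxx)
SEM = 14.39 * sqrt(1 - 0.85)
SEM = 14.39 * sqrt(0.15) = 14.39 * 0.387298
SEM = 5.5732

5.5732


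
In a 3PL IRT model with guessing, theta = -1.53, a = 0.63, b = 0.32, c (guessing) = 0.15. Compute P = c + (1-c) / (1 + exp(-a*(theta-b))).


logit = 0.63*(-1.53 - 0.32) = -1.1655
P* = 1/(1 + exp(--1.1655)) = 0.2377
P = 0.15 + (1 - 0.15) * 0.2377
P = 0.352

0.352


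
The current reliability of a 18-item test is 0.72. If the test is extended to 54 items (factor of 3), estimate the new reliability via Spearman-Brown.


r_new = (n * rxx) / (1 + (n-1) * rxx)
r_new = (3 * 0.72) / (1 + 2 * 0.72)
r_new = 2.16 / 2.44
r_new = 0.8852

0.8852


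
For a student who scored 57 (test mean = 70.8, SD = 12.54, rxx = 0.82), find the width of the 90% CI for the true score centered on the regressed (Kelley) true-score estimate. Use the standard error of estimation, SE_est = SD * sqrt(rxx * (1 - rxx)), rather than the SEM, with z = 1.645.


True score estimate = 0.82*57 + 0.18*70.8 = 59.484
SE_est = SD * sqrt(rxx * (1 - rxx)) = 12.54 * sqrt(0.82 * 0.18) = 12.54 * sqrt(0.1476) = 4.817711
CI = T_est +/- z * SE_est, so width = 2 * z * SE_est = 2 * 1.645 * 4.817711
Width = 15.8503

15.8503


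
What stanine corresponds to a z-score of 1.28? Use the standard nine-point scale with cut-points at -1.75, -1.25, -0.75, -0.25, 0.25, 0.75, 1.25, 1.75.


Stanine boundaries: [-1.75, -1.25, -0.75, -0.25, 0.25, 0.75, 1.25, 1.75]
z = 1.28
Check each boundary:
  z >= -1.75 -> could be stanine 2
  z >= -1.25 -> could be stanine 3
  z >= -0.75 -> could be stanine 4
  z >= -0.25 -> could be stanine 5
  z >= 0.25 -> could be stanine 6
  z >= 0.75 -> could be stanine 7
  z >= 1.25 -> could be stanine 8
  z < 1.75
Highest qualifying boundary gives stanine = 8

8


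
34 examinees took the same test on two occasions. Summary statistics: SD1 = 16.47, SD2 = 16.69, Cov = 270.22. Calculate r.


r = cov(X,Y) / (SD_X * SD_Y)
r = 270.22 / (16.47 * 16.69)
r = 270.22 / 274.8843
r = 0.983

0.983


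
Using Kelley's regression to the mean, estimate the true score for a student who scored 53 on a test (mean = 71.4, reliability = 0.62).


T_est = rxx * X + (1 - rxx) * mean
T_est = 0.62 * 53 + 0.38 * 71.4
T_est = 32.86 + 27.132
T_est = 59.992

59.992


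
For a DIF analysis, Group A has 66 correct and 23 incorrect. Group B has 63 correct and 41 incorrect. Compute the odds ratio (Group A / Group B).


Odds_A = 66/23 = 2.8696
Odds_B = 63/41 = 1.5366
OR = Odds_A / Odds_B = 2.8696 / 1.5366
Exactly, OR = (66 * 41) / (23 * 63) = 2706 / 1449
OR = 1.8675

1.8675


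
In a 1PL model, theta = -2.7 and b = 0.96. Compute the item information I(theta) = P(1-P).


P = 1/(1+exp(-(-2.7-0.96))) = 0.0251
I = P*(1-P) = 0.0251 * 0.9749
I = 0.0245

0.0245


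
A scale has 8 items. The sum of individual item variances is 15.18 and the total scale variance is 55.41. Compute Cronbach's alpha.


alpha = (k/(k-1)) * (1 - sum(si^2)/s_total^2)
= (8/7) * (1 - 15.18/55.41)
alpha = 0.8298

0.8298


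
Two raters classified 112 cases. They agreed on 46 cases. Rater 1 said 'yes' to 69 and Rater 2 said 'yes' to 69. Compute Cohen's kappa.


P_o = 46/112 = 0.410714
P_e = (69*69 + 43*43) / 12544 = 0.526945
kappa = (P_o - P_e) / (1 - P_e)
kappa = (0.410714 - 0.526945) / (1 - 0.526945)
kappa = -0.2457

-0.2457


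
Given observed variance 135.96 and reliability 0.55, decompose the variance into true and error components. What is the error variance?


var_true = rxx * var_obs = 0.55 * 135.96 = 74.778
var_error = var_obs - var_true
var_error = 135.96 - 74.778
var_error = 61.182

61.182


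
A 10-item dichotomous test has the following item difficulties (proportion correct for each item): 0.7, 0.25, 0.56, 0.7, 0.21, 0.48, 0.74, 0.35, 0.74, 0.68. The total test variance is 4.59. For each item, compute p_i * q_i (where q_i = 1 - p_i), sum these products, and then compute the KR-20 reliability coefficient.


For each item, compute p_i * q_i:
  Item 1: 0.7 * 0.3 = 0.21
  Item 2: 0.25 * 0.75 = 0.1875
  Item 3: 0.56 * 0.44 = 0.2464
  Item 4: 0.7 * 0.3 = 0.21
  Item 5: 0.21 * 0.79 = 0.1659
  Item 6: 0.48 * 0.52 = 0.2496
  Item 7: 0.74 * 0.26 = 0.1924
  Item 8: 0.35 * 0.65 = 0.2275
  Item 9: 0.74 * 0.26 = 0.1924
  Item 10: 0.68 * 0.32 = 0.2176
Sum(p_i * q_i) = 0.21 + 0.1875 + 0.2464 + 0.21 + 0.1659 + 0.2496 + 0.1924 + 0.2275 + 0.1924 + 0.2176 = 2.0993
KR-20 = (k/(k-1)) * (1 - Sum(p_i*q_i) / Var_total)
= (10/9) * (1 - 2.0993/4.59)
= 1.1111 * 0.5426
KR-20 = 0.6029

0.6029


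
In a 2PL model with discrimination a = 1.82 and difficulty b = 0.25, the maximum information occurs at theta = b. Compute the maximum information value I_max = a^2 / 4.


For 2PL, max info at theta = b = 0.25
I_max = a^2 / 4 = 1.82^2 / 4
= 3.3124 / 4
I_max = 0.8281

0.8281


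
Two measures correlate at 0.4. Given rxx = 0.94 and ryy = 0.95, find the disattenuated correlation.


r_corrected = rxy / sqrt(rxx * ryy)
= 0.4 / sqrt(0.94 * 0.95)
= 0.4 / sqrt(0.893)
= 0.4 / 0.944987
r_corrected = 0.4233

0.4233


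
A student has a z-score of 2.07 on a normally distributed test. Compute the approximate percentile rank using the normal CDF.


CDF(z) = 0.5 * (1 + erf(z/sqrt(2)))
erf(1.4637) = 0.9615
CDF = 0.9808
Percentile rank = 0.9808 * 100 = 98.08

98.08


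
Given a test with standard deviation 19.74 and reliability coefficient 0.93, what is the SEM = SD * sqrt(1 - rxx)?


SEM = SD * sqrt(1 - rxx)
SEM = 19.74 * sqrt(1 - 0.93)
SEM = 19.74 * sqrt(0.07) = 19.74 * 0.264575
SEM = 5.2227

5.2227


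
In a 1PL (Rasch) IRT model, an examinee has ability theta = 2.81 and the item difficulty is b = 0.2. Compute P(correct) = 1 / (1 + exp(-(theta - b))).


theta - b = 2.81 - 0.2 = 2.61
exp(-(theta - b)) = exp(-2.61) = 0.0735
P = 1 / (1 + 0.0735)
P = 0.9315

0.9315


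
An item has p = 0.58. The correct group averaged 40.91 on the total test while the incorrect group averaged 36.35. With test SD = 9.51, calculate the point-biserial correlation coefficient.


q = 1 - p = 0.42
rpb = ((M1 - M0) / SD) * sqrt(p * q)
rpb = ((40.91 - 36.35) / 9.51) * sqrt(0.58 * 0.42)
rpb = 0.2367

0.2367


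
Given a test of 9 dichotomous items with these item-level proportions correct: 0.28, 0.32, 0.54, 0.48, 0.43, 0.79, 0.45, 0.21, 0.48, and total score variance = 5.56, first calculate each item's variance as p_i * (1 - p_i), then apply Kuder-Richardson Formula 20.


For each item, compute p_i * q_i:
  Item 1: 0.28 * 0.72 = 0.2016
  Item 2: 0.32 * 0.68 = 0.2176
  Item 3: 0.54 * 0.46 = 0.2484
  Item 4: 0.48 * 0.52 = 0.2496
  Item 5: 0.43 * 0.57 = 0.2451
  Item 6: 0.79 * 0.21 = 0.1659
  Item 7: 0.45 * 0.55 = 0.2475
  Item 8: 0.21 * 0.79 = 0.1659
  Item 9: 0.48 * 0.52 = 0.2496
Sum(p_i * q_i) = 0.2016 + 0.2176 + 0.2484 + 0.2496 + 0.2451 + 0.1659 + 0.2475 + 0.1659 + 0.2496 = 1.9912
KR-20 = (k/(k-1)) * (1 - Sum(p_i*q_i) / Var_total)
= (9/8) * (1 - 1.9912/5.56)
= 1.125 * 0.6419
KR-20 = 0.7221

0.7221


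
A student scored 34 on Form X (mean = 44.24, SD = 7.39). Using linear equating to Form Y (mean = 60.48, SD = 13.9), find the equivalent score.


slope = SD_Y / SD_X = 13.9 / 7.39 ~ 1.8809
intercept = mean_Y - slope * mean_X = 60.48 - (13.9 / 7.39) * 44.24 ~ -22.7319
Y = slope * X + intercept. To avoid rounding drift from the rounded slope/intercept, evaluate the equivalent form Y = mean_Y + SD_Y * (X - mean_X) / SD_X at full precision:
Y = 60.48 + 13.9 * (34 - 44.24) / 7.39
Y = 60.48 - 13.9 * 10.24 / 7.39
Y = 60.48 - 142.336 / 7.39
Y = 60.48 - 19.2606
Y = 41.2194

41.2194


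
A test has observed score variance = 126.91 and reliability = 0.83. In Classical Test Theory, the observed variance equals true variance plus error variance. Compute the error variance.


var_true = rxx * var_obs = 0.83 * 126.91 = 105.3353
var_error = var_obs - var_true
var_error = 126.91 - 105.3353
var_error = 21.5747

21.5747


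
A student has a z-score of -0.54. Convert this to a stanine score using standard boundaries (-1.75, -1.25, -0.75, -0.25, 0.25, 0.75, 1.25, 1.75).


Stanine boundaries: [-1.75, -1.25, -0.75, -0.25, 0.25, 0.75, 1.25, 1.75]
z = -0.54
Check each boundary:
  z >= -1.75 -> could be stanine 2
  z >= -1.25 -> could be stanine 3
  z >= -0.75 -> could be stanine 4
  z < -0.25
  z < 0.25
  z < 0.75
  z < 1.25
  z < 1.75
Highest qualifying boundary gives stanine = 4

4


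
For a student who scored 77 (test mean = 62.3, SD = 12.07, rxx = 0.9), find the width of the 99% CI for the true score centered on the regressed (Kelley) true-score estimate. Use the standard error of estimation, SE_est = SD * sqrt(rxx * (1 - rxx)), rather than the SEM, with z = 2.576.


True score estimate = 0.9*77 + 0.1*62.3 = 75.53
SE_est = SD * sqrt(rxx * (1 - rxx)) = 12.07 * sqrt(0.9 * 0.1) = 12.07 * sqrt(0.09) = 3.621
CI = T_est +/- z * SE_est, so width = 2 * z * SE_est = 2 * 2.576 * 3.621
Width = 18.6554

18.6554


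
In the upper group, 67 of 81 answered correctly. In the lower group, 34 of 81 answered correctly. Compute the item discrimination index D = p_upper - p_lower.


p_upper = 67/81 = 0.8272
p_lower = 34/81 = 0.4198
D = 0.8272 - 0.4198 = 0.4074

0.4074


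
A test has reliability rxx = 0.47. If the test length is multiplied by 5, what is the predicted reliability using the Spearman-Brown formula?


r_new = (n * rxx) / (1 + (n-1) * rxx)
r_new = (5 * 0.47) / (1 + 4 * 0.47)
r_new = 2.35 / 2.88
r_new = 0.816

0.816


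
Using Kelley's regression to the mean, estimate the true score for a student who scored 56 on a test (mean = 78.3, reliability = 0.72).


T_est = rxx * X + (1 - rxx) * mean
T_est = 0.72 * 56 + 0.28 * 78.3
T_est = 40.32 + 21.924
T_est = 62.244

62.244


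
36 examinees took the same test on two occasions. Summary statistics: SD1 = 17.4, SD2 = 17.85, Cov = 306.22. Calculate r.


r = cov(X,Y) / (SD_X * SD_Y)
r = 306.22 / (17.4 * 17.85)
r = 306.22 / 310.59
r = 0.9859

0.9859


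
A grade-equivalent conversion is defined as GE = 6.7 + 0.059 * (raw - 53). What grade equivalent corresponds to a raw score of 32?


raw - median = 32 - 53 = -21
slope * diff = 0.059 * -21 = -1.239
GE = 6.7 + -1.239
GE = 5.461

5.461


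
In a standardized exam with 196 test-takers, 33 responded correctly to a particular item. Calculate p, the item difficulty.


Item difficulty p = number correct / total examinees
p = 33 / 196
p = 0.1684

0.1684


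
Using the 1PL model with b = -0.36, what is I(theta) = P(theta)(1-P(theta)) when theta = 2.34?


P = 1/(1+exp(-(2.34--0.36))) = 0.937
I = P*(1-P) = 0.937 * 0.063
I = 0.059

0.059


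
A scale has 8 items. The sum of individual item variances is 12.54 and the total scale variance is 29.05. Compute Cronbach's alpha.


alpha = (k/(k-1)) * (1 - sum(si^2)/s_total^2)
= (8/7) * (1 - 12.54/29.05)
alpha = 0.6495

0.6495


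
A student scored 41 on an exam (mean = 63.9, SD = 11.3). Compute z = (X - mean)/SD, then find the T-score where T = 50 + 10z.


z = (X - mean) / SD = (41 - 63.9) / 11.3
z = -22.9 / 11.3
z = -2.0265
T-score = T = 50 + 10z
Carry z at full precision (z = -22.9 / 11.3) into the conversion:
T-score = 50 + 10 * (-22.9 / 11.3) = 50 + -229 / 11.3
T-score = 50 + -20.2655
T-score = 29.7345

29.7345


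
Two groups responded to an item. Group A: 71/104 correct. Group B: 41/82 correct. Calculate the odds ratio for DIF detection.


Odds_A = 71/33 = 2.1515
Odds_B = 41/41 = 1.0
OR = Odds_A / Odds_B = 2.1515 / 1.0
Exactly, OR = (71 * 41) / (33 * 41) = 2911 / 1353
OR = 2.1515

2.1515


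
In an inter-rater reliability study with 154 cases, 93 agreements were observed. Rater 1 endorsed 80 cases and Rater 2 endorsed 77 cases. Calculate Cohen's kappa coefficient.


P_o = 93/154 = 0.603896
P_e = (80*77 + 74*77) / 23716 = 0.5
kappa = (P_o - P_e) / (1 - P_e)
kappa = (0.603896 - 0.5) / (1 - 0.5)
kappa = 0.2078

0.2078


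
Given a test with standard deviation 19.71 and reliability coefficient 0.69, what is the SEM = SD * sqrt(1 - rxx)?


SEM = SD * sqrt(1 - rxx)
SEM = 19.71 * sqrt(1 - 0.69)
SEM = 19.71 * sqrt(0.31) = 19.71 * 0.556776
SEM = 10.9741

10.9741


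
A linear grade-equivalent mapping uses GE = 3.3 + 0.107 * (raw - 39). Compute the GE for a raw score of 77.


raw - median = 77 - 39 = 38
slope * diff = 0.107 * 38 = 4.066
GE = 3.3 + 4.066
GE = 7.366

7.366


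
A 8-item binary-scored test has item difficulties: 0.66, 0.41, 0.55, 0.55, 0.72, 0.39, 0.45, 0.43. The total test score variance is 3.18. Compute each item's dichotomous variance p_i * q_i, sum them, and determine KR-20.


For each item, compute p_i * q_i:
  Item 1: 0.66 * 0.34 = 0.2244
  Item 2: 0.41 * 0.59 = 0.2419
  Item 3: 0.55 * 0.45 = 0.2475
  Item 4: 0.55 * 0.45 = 0.2475
  Item 5: 0.72 * 0.28 = 0.2016
  Item 6: 0.39 * 0.61 = 0.2379
  Item 7: 0.45 * 0.55 = 0.2475
  Item 8: 0.43 * 0.57 = 0.2451
Sum(p_i * q_i) = 0.2244 + 0.2419 + 0.2475 + 0.2475 + 0.2016 + 0.2379 + 0.2475 + 0.2451 = 1.8934
KR-20 = (k/(k-1)) * (1 - Sum(p_i*q_i) / Var_total)
= (8/7) * (1 - 1.8934/3.18)
= 1.1429 * 0.4046
KR-20 = 0.4624

0.4624


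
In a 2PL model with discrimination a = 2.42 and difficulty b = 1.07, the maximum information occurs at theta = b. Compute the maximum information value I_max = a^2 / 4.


For 2PL, max info at theta = b = 1.07
I_max = a^2 / 4 = 2.42^2 / 4
= 5.8564 / 4
I_max = 1.4641

1.4641


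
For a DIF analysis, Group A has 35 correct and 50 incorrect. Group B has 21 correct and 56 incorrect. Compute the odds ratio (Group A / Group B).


Odds_A = 35/50 = 0.7
Odds_B = 21/56 = 0.375
OR = Odds_A / Odds_B = 0.7 / 0.375
Exactly, OR = (35 * 56) / (50 * 21) = 1960 / 1050
OR = 1.8667

1.8667


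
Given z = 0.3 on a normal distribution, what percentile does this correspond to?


CDF(z) = 0.5 * (1 + erf(z/sqrt(2)))
erf(0.2121) = 0.2358
CDF = 0.6179
Percentile rank = 0.6179 * 100 = 61.79

61.79


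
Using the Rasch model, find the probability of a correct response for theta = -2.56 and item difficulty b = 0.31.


theta - b = -2.56 - 0.31 = -2.87
exp(-(theta - b)) = exp(2.87) = 17.637
P = 1 / (1 + 17.637)
P = 0.0537

0.0537


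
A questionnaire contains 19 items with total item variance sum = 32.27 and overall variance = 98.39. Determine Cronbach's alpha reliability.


alpha = (k/(k-1)) * (1 - sum(si^2)/s_total^2)
= (19/18) * (1 - 32.27/98.39)
alpha = 0.7094

0.7094


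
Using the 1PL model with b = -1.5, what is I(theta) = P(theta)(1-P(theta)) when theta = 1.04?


P = 1/(1+exp(-(1.04--1.5))) = 0.9269
I = P*(1-P) = 0.9269 * 0.0731
I = 0.0678

0.0678


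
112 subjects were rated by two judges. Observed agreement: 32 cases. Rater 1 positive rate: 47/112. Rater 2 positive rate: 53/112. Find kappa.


P_o = 32/112 = 0.285714
P_e = (47*53 + 65*59) / 12544 = 0.504305
kappa = (P_o - P_e) / (1 - P_e)
kappa = (0.285714 - 0.504305) / (1 - 0.504305)
kappa = -0.441

-0.441


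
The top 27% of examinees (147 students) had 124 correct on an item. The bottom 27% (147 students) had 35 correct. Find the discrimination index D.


p_upper = 124/147 = 0.8435
p_lower = 35/147 = 0.2381
D = 0.8435 - 0.2381 = 0.6054

0.6054


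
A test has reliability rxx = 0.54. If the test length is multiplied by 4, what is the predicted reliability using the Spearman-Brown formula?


r_new = (n * rxx) / (1 + (n-1) * rxx)
r_new = (4 * 0.54) / (1 + 3 * 0.54)
r_new = 2.16 / 2.62
r_new = 0.8244

0.8244


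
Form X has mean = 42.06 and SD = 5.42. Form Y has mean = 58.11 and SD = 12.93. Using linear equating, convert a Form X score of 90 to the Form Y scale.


slope = SD_Y / SD_X = 12.93 / 5.42 ~ 2.3856
intercept = mean_Y - slope * mean_X = 58.11 - (12.93 / 5.42) * 42.06 ~ -42.2287
Y = slope * X + intercept. To avoid rounding drift from the rounded slope/intercept, evaluate the equivalent form Y = mean_Y + SD_Y * (X - mean_X) / SD_X at full precision:
Y = 58.11 + 12.93 * (90 - 42.06) / 5.42
Y = 58.11 + 12.93 * 47.94 / 5.42
Y = 58.11 + 619.8642 / 5.42
Y = 58.11 + 114.3661
Y = 172.4761

172.4761


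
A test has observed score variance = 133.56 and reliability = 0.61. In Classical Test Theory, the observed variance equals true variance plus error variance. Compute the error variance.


var_true = rxx * var_obs = 0.61 * 133.56 = 81.4716
var_error = var_obs - var_true
var_error = 133.56 - 81.4716
var_error = 52.0884

52.0884


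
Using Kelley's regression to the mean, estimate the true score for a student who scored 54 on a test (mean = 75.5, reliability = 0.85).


T_est = rxx * X + (1 - rxx) * mean
T_est = 0.85 * 54 + 0.15 * 75.5
T_est = 45.9 + 11.325
T_est = 57.225

57.225


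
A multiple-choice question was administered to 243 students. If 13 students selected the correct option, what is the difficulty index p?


Item difficulty p = number correct / total examinees
p = 13 / 243
p = 0.0535

0.0535


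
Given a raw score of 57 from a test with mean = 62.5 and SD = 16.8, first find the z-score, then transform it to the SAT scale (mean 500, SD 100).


z = (X - mean) / SD = (57 - 62.5) / 16.8
z = -5.5 / 16.8
z = -0.3274
SAT-scale = SAT = 500 + 100z
Carry z at full precision (z = -5.5 / 16.8) into the conversion:
SAT-scale = 500 + 100 * (-5.5 / 16.8) = 500 + -550 / 16.8
SAT-scale = 500 + -32.7381
SAT-scale = 467.2619

467.2619


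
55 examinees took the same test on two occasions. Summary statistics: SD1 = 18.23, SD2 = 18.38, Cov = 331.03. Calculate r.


r = cov(X,Y) / (SD_X * SD_Y)
r = 331.03 / (18.23 * 18.38)
r = 331.03 / 335.0674
r = 0.988

0.988


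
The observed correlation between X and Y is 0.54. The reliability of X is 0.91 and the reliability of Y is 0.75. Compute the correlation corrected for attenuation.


r_corrected = rxy / sqrt(rxx * ryy)
= 0.54 / sqrt(0.91 * 0.75)
= 0.54 / sqrt(0.6825)
= 0.54 / 0.826136
r_corrected = 0.6536

0.6536


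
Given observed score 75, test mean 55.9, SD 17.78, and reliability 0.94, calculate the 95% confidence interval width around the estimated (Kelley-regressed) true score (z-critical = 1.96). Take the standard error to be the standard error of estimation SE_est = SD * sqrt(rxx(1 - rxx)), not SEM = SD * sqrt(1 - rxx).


True score estimate = 0.94*75 + 0.06*55.9 = 73.854
SE_est = SD * sqrt(rxx * (1 - rxx)) = 17.78 * sqrt(0.94 * 0.06) = 17.78 * sqrt(0.0564) = 4.222516
CI = T_est +/- z * SE_est, so width = 2 * z * SE_est = 2 * 1.96 * 4.222516
Width = 16.5523

16.5523


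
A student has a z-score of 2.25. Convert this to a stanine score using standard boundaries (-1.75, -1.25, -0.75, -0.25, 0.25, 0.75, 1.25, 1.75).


Stanine boundaries: [-1.75, -1.25, -0.75, -0.25, 0.25, 0.75, 1.25, 1.75]
z = 2.25
Check each boundary:
  z >= -1.75 -> could be stanine 2
  z >= -1.25 -> could be stanine 3
  z >= -0.75 -> could be stanine 4
  z >= -0.25 -> could be stanine 5
  z >= 0.25 -> could be stanine 6
  z >= 0.75 -> could be stanine 7
  z >= 1.25 -> could be stanine 8
  z >= 1.75 -> could be stanine 9
Highest qualifying boundary gives stanine = 9

9


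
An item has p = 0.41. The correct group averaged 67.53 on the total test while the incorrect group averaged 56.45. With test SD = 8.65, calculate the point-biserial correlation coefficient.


q = 1 - p = 0.59
rpb = ((M1 - M0) / SD) * sqrt(p * q)
rpb = ((67.53 - 56.45) / 8.65) * sqrt(0.41 * 0.59)
rpb = 0.63

0.63


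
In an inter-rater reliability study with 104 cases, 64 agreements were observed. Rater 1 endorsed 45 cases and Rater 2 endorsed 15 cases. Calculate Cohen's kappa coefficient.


P_o = 64/104 = 0.615385
P_e = (45*15 + 59*89) / 10816 = 0.547892
kappa = (P_o - P_e) / (1 - P_e)
kappa = (0.615385 - 0.547892) / (1 - 0.547892)
kappa = 0.1493

0.1493


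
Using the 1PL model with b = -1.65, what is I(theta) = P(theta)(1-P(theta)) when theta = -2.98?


P = 1/(1+exp(-(-2.98--1.65))) = 0.2092
I = P*(1-P) = 0.2092 * 0.7908
I = 0.1654

0.1654


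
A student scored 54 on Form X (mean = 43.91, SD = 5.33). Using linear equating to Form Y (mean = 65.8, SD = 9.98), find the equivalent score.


slope = SD_Y / SD_X = 9.98 / 5.33 ~ 1.8724
intercept = mean_Y - slope * mean_X = 65.8 - (9.98 / 5.33) * 43.91 ~ -16.418
Y = slope * X + intercept. To avoid rounding drift from the rounded slope/intercept, evaluate the equivalent form Y = mean_Y + SD_Y * (X - mean_X) / SD_X at full precision:
Y = 65.8 + 9.98 * (54 - 43.91) / 5.33
Y = 65.8 + 9.98 * 10.09 / 5.33
Y = 65.8 + 100.6982 / 5.33
Y = 65.8 + 18.8927
Y = 84.6927

84.6927


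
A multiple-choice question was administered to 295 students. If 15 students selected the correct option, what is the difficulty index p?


Item difficulty p = number correct / total examinees
p = 15 / 295
p = 0.0508

0.0508


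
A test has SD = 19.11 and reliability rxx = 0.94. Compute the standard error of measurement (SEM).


SEM = SD * sqrt(1 - rxx)
SEM = 19.11 * sqrt(1 - 0.94)
SEM = 19.11 * sqrt(0.06) = 19.11 * 0.244949
SEM = 4.681

4.681


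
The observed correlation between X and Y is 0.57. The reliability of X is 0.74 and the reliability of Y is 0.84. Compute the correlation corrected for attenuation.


r_corrected = rxy / sqrt(rxx * ryy)
= 0.57 / sqrt(0.74 * 0.84)
= 0.57 / sqrt(0.6216)
= 0.57 / 0.788416
r_corrected = 0.723

0.723


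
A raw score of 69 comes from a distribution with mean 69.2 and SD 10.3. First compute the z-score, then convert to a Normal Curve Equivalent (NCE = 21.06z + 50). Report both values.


z = (X - mean) / SD = (69 - 69.2) / 10.3
z = -0.2 / 10.3
z = -0.0194
NCE = NCE = 21.06z + 50
Carry z at full precision (z = -0.2 / 10.3) into the conversion:
NCE = 21.06 * (-0.2 / 10.3) + 50 = -4.212 / 10.3 + 50
NCE = -0.4089 + 50
NCE = 49.5911

49.5911


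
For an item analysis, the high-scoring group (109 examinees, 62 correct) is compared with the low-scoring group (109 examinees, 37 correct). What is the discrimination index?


p_upper = 62/109 = 0.5688
p_lower = 37/109 = 0.3394
D = 0.5688 - 0.3394 = 0.2294

0.2294


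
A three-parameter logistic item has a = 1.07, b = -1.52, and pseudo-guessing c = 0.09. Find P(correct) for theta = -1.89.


logit = 1.07*(-1.89 - -1.52) = -0.3959
P* = 1/(1 + exp(--0.3959)) = 0.4023
P = 0.09 + (1 - 0.09) * 0.4023
P = 0.4561

0.4561


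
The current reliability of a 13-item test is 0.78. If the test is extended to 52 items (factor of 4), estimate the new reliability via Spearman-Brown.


r_new = (n * rxx) / (1 + (n-1) * rxx)
r_new = (4 * 0.78) / (1 + 3 * 0.78)
r_new = 3.12 / 3.34
r_new = 0.9341

0.9341


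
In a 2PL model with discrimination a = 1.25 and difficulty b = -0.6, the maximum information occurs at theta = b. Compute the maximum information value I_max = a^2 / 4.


For 2PL, max info at theta = b = -0.6
I_max = a^2 / 4 = 1.25^2 / 4
= 1.5625 / 4
I_max = 0.3906

0.3906


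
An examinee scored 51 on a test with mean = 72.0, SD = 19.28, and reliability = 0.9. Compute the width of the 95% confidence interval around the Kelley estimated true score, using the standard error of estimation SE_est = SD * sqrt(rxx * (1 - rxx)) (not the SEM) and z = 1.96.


True score estimate = 0.9*51 + 0.1*72.0 = 53.1
SE_est = SD * sqrt(rxx * (1 - rxx)) = 19.28 * sqrt(0.9 * 0.1) = 19.28 * sqrt(0.09) = 5.784
CI = T_est +/- z * SE_est, so width = 2 * z * SE_est = 2 * 1.96 * 5.784
Width = 22.6733

22.6733


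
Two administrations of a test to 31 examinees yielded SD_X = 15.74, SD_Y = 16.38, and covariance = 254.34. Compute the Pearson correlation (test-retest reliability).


r = cov(X,Y) / (SD_X * SD_Y)
r = 254.34 / (15.74 * 16.38)
r = 254.34 / 257.8212
r = 0.9865

0.9865


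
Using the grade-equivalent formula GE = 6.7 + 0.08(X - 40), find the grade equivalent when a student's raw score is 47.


raw - median = 47 - 40 = 7
slope * diff = 0.08 * 7 = 0.56
GE = 6.7 + 0.56
GE = 7.26

7.26


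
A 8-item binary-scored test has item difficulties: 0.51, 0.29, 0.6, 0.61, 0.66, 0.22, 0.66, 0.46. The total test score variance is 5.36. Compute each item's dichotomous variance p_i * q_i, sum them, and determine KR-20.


For each item, compute p_i * q_i:
  Item 1: 0.51 * 0.49 = 0.2499
  Item 2: 0.29 * 0.71 = 0.2059
  Item 3: 0.6 * 0.4 = 0.24
  Item 4: 0.61 * 0.39 = 0.2379
  Item 5: 0.66 * 0.34 = 0.2244
  Item 6: 0.22 * 0.78 = 0.1716
  Item 7: 0.66 * 0.34 = 0.2244
  Item 8: 0.46 * 0.54 = 0.2484
Sum(p_i * q_i) = 0.2499 + 0.2059 + 0.24 + 0.2379 + 0.2244 + 0.1716 + 0.2244 + 0.2484 = 1.8025
KR-20 = (k/(k-1)) * (1 - Sum(p_i*q_i) / Var_total)
= (8/7) * (1 - 1.8025/5.36)
= 1.1429 * 0.6637
KR-20 = 0.7585

0.7585


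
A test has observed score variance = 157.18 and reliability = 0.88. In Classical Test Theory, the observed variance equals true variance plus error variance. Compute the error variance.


var_true = rxx * var_obs = 0.88 * 157.18 = 138.3184
var_error = var_obs - var_true
var_error = 157.18 - 138.3184
var_error = 18.8616

18.8616


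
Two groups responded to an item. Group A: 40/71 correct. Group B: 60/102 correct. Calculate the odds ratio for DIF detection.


Odds_A = 40/31 = 1.2903
Odds_B = 60/42 = 1.4286
OR = Odds_A / Odds_B = 1.2903 / 1.4286
Exactly, OR = (40 * 42) / (31 * 60) = 1680 / 1860
OR = 0.9032

0.9032


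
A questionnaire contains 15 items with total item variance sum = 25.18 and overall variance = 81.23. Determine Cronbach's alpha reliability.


alpha = (k/(k-1)) * (1 - sum(si^2)/s_total^2)
= (15/14) * (1 - 25.18/81.23)
alpha = 0.7393

0.7393


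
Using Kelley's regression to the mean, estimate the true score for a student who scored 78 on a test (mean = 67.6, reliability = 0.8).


T_est = rxx * X + (1 - rxx) * mean
T_est = 0.8 * 78 + 0.2 * 67.6
T_est = 62.4 + 13.52
T_est = 75.92

75.92


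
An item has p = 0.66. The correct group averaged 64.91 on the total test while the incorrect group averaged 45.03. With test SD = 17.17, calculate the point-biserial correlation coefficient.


q = 1 - p = 0.34
rpb = ((M1 - M0) / SD) * sqrt(p * q)
rpb = ((64.91 - 45.03) / 17.17) * sqrt(0.66 * 0.34)
rpb = 0.5485

0.5485


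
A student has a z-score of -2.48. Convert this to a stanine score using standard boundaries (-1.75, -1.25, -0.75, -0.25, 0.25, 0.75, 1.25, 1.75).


Stanine boundaries: [-1.75, -1.25, -0.75, -0.25, 0.25, 0.75, 1.25, 1.75]
z = -2.48
Check each boundary:
  z < -1.75
  z < -1.25
  z < -0.75
  z < -0.25
  z < 0.25
  z < 0.75
  z < 1.25
  z < 1.75
Highest qualifying boundary gives stanine = 1

1


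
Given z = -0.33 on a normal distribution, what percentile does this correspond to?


CDF(z) = 0.5 * (1 + erf(z/sqrt(2)))
erf(-0.2333) = -0.2586
CDF = 0.3707
Percentile rank = 0.3707 * 100 = 37.07

37.07


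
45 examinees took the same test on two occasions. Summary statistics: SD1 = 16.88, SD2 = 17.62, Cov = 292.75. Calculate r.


r = cov(X,Y) / (SD_X * SD_Y)
r = 292.75 / (16.88 * 17.62)
r = 292.75 / 297.4256
r = 0.9843

0.9843


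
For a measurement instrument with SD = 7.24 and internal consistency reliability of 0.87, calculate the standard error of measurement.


SEM = SD * sqrt(1 - rxx)
SEM = 7.24 * sqrt(1 - 0.87)
SEM = 7.24 * sqrt(0.13) = 7.24 * 0.360555
SEM = 2.6104

2.6104


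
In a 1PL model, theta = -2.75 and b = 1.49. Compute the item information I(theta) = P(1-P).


P = 1/(1+exp(-(-2.75-1.49))) = 0.0142
I = P*(1-P) = 0.0142 * 0.9858
I = 0.014

0.014


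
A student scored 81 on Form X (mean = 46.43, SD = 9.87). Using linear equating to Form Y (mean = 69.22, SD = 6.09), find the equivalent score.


slope = SD_Y / SD_X = 6.09 / 9.87 ~ 0.617
intercept = mean_Y - slope * mean_X = 69.22 - (6.09 / 9.87) * 46.43 ~ 40.5717
Y = slope * X + intercept. To avoid rounding drift from the rounded slope/intercept, evaluate the equivalent form Y = mean_Y + SD_Y * (X - mean_X) / SD_X at full precision:
Y = 69.22 + 6.09 * (81 - 46.43) / 9.87
Y = 69.22 + 6.09 * 34.57 / 9.87
Y = 69.22 + 210.5313 / 9.87
Y = 69.22 + 21.3304
Y = 90.5504

90.5504


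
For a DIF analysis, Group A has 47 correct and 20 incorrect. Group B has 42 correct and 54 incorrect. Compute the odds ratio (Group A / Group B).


Odds_A = 47/20 = 2.35
Odds_B = 42/54 = 0.7778
OR = Odds_A / Odds_B = 2.35 / 0.7778
Exactly, OR = (47 * 54) / (20 * 42) = 2538 / 840
OR = 3.0214

3.0214


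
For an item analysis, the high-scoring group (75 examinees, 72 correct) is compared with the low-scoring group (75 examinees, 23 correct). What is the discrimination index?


p_upper = 72/75 = 0.96
p_lower = 23/75 = 0.3067
D = 0.96 - 0.3067 = 0.6533

0.6533


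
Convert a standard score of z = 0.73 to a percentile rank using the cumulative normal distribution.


CDF(z) = 0.5 * (1 + erf(z/sqrt(2)))
erf(0.5162) = 0.5346
CDF = 0.7673
Percentile rank = 0.7673 * 100 = 76.73

76.73


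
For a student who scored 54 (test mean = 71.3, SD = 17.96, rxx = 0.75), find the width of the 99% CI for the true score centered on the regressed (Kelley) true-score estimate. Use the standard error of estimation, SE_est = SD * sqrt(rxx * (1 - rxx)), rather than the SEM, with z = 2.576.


True score estimate = 0.75*54 + 0.25*71.3 = 58.325
SE_est = SD * sqrt(rxx * (1 - rxx)) = 17.96 * sqrt(0.75 * 0.25) = 17.96 * sqrt(0.1875) = 7.776908
CI = T_est +/- z * SE_est, so width = 2 * z * SE_est = 2 * 2.576 * 7.776908
Width = 40.0666

40.0666


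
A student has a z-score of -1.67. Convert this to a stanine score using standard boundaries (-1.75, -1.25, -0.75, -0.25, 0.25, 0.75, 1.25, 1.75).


Stanine boundaries: [-1.75, -1.25, -0.75, -0.25, 0.25, 0.75, 1.25, 1.75]
z = -1.67
Check each boundary:
  z >= -1.75 -> could be stanine 2
  z < -1.25
  z < -0.75
  z < -0.25
  z < 0.25
  z < 0.75
  z < 1.25
  z < 1.75
Highest qualifying boundary gives stanine = 2

2


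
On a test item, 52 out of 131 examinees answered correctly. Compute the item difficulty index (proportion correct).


Item difficulty p = number correct / total examinees
p = 52 / 131
p = 0.3969

0.3969


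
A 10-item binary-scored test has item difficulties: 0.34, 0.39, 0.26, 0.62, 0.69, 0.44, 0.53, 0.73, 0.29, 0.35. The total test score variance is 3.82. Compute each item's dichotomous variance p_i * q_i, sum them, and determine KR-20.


For each item, compute p_i * q_i:
  Item 1: 0.34 * 0.66 = 0.2244
  Item 2: 0.39 * 0.61 = 0.2379
  Item 3: 0.26 * 0.74 = 0.1924
  Item 4: 0.62 * 0.38 = 0.2356
  Item 5: 0.69 * 0.31 = 0.2139
  Item 6: 0.44 * 0.56 = 0.2464
  Item 7: 0.53 * 0.47 = 0.2491
  Item 8: 0.73 * 0.27 = 0.1971
  Item 9: 0.29 * 0.71 = 0.2059
  Item 10: 0.35 * 0.65 = 0.2275
Sum(p_i * q_i) = 0.2244 + 0.2379 + 0.1924 + 0.2356 + 0.2139 + 0.2464 + 0.2491 + 0.1971 + 0.2059 + 0.2275 = 2.2302
KR-20 = (k/(k-1)) * (1 - Sum(p_i*q_i) / Var_total)
= (10/9) * (1 - 2.2302/3.82)
= 1.1111 * 0.4162
KR-20 = 0.4624

0.4624


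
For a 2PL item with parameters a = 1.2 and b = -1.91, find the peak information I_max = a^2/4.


For 2PL, max info at theta = b = -1.91
I_max = a^2 / 4 = 1.2^2 / 4
= 1.44 / 4
I_max = 0.36

0.36


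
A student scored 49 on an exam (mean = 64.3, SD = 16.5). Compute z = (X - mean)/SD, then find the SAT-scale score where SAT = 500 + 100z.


z = (X - mean) / SD = (49 - 64.3) / 16.5
z = -15.3 / 16.5
z = -0.9273
SAT-scale = SAT = 500 + 100z
Carry z at full precision (z = -15.3 / 16.5) into the conversion:
SAT-scale = 500 + 100 * (-15.3 / 16.5) = 500 + -1530 / 16.5
SAT-scale = 500 + -92.7273
SAT-scale = 407.2727

407.2727


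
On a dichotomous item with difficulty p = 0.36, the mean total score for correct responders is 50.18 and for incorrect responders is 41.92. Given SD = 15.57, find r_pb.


q = 1 - p = 0.64
rpb = ((M1 - M0) / SD) * sqrt(p * q)
rpb = ((50.18 - 41.92) / 15.57) * sqrt(0.36 * 0.64)
rpb = 0.2546

0.2546


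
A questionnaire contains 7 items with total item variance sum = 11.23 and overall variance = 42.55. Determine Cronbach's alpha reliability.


alpha = (k/(k-1)) * (1 - sum(si^2)/s_total^2)
= (7/6) * (1 - 11.23/42.55)
alpha = 0.8588

0.8588


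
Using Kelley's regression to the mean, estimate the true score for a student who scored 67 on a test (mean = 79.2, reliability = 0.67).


T_est = rxx * X + (1 - rxx) * mean
T_est = 0.67 * 67 + 0.33 * 79.2
T_est = 44.89 + 26.136
T_est = 71.026

71.026


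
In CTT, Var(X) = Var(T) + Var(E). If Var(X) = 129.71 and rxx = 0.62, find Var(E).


var_true = rxx * var_obs = 0.62 * 129.71 = 80.4202
var_error = var_obs - var_true
var_error = 129.71 - 80.4202
var_error = 49.2898

49.2898


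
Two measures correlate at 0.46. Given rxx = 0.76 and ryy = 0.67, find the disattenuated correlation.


r_corrected = rxy / sqrt(rxx * ryy)
= 0.46 / sqrt(0.76 * 0.67)
= 0.46 / sqrt(0.5092)
= 0.46 / 0.713583
r_corrected = 0.6446

0.6446


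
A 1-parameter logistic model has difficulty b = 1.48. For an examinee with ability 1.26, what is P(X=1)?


theta - b = 1.26 - 1.48 = -0.22
exp(-(theta - b)) = exp(0.22) = 1.2461
P = 1 / (1 + 1.2461)
P = 0.4452

0.4452


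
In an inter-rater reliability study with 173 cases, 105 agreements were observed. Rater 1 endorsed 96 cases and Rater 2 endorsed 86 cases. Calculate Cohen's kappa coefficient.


P_o = 105/173 = 0.606936
P_e = (96*86 + 77*87) / 29929 = 0.499683
kappa = (P_o - P_e) / (1 - P_e)
kappa = (0.606936 - 0.499683) / (1 - 0.499683)
kappa = 0.2144

0.2144


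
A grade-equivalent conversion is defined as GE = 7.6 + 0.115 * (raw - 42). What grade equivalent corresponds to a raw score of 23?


raw - median = 23 - 42 = -19
slope * diff = 0.115 * -19 = -2.185
GE = 7.6 + -2.185
GE = 5.415

5.415


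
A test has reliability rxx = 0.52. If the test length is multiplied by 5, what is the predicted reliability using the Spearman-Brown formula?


r_new = (n * rxx) / (1 + (n-1) * rxx)
r_new = (5 * 0.52) / (1 + 4 * 0.52)
r_new = 2.6 / 3.08
r_new = 0.8442

0.8442


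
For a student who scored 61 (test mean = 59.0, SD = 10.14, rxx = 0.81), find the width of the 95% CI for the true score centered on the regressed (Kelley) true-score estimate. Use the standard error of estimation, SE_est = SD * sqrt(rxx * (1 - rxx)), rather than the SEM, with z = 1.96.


True score estimate = 0.81*61 + 0.19*59.0 = 60.62
SE_est = SD * sqrt(rxx * (1 - rxx)) = 10.14 * sqrt(0.81 * 0.19) = 10.14 * sqrt(0.1539) = 3.977931
CI = T_est +/- z * SE_est, so width = 2 * z * SE_est = 2 * 1.96 * 3.977931
Width = 15.5935

15.5935


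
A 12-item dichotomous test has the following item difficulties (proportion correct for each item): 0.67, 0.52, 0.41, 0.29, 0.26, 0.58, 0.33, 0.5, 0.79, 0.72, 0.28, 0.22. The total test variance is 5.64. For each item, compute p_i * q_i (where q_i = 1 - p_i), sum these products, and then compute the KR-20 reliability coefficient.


For each item, compute p_i * q_i:
  Item 1: 0.67 * 0.33 = 0.2211
  Item 2: 0.52 * 0.48 = 0.2496
  Item 3: 0.41 * 0.59 = 0.2419
  Item 4: 0.29 * 0.71 = 0.2059
  Item 5: 0.26 * 0.74 = 0.1924
  Item 6: 0.58 * 0.42 = 0.2436
  Item 7: 0.33 * 0.67 = 0.2211
  Item 8: 0.5 * 0.5 = 0.25
  Item 9: 0.79 * 0.21 = 0.1659
  Item 10: 0.72 * 0.28 = 0.2016
  Item 11: 0.28 * 0.72 = 0.2016
  Item 12: 0.22 * 0.78 = 0.1716
Sum(p_i * q_i) = 0.2211 + 0.2496 + 0.2419 + 0.2059 + 0.1924 + 0.2436 + 0.2211 + 0.25 + 0.1659 + 0.2016 + 0.2016 + 0.1716 = 2.5663
KR-20 = (k/(k-1)) * (1 - Sum(p_i*q_i) / Var_total)
= (12/11) * (1 - 2.5663/5.64)
= 1.0909 * 0.545
KR-20 = 0.5945

0.5945


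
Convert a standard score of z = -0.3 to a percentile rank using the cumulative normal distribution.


CDF(z) = 0.5 * (1 + erf(z/sqrt(2)))
erf(-0.2121) = -0.2358
CDF = 0.3821
Percentile rank = 0.3821 * 100 = 38.21

38.21


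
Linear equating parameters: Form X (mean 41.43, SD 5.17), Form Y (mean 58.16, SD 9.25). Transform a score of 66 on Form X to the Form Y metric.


slope = SD_Y / SD_X = 9.25 / 5.17 ~ 1.7892
intercept = mean_Y - slope * mean_X = 58.16 - (9.25 / 5.17) * 41.43 ~ -15.9652
Y = slope * X + intercept. To avoid rounding drift from the rounded slope/intercept, evaluate the equivalent form Y = mean_Y + SD_Y * (X - mean_X) / SD_X at full precision:
Y = 58.16 + 9.25 * (66 - 41.43) / 5.17
Y = 58.16 + 9.25 * 24.57 / 5.17
Y = 58.16 + 227.2725 / 5.17
Y = 58.16 + 43.9599
Y = 102.1199

102.1199


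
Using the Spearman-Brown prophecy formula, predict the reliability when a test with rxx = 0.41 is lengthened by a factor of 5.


r_new = (n * rxx) / (1 + (n-1) * rxx)
r_new = (5 * 0.41) / (1 + 4 * 0.41)
r_new = 2.05 / 2.64
r_new = 0.7765

0.7765


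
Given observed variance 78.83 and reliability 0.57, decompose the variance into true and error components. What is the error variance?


var_true = rxx * var_obs = 0.57 * 78.83 = 44.9331
var_error = var_obs - var_true
var_error = 78.83 - 44.9331
var_error = 33.8969

33.8969


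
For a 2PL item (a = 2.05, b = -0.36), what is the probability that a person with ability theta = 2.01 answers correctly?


a*(theta - b) = 2.05 * (2.01 - -0.36) = 4.8585
exp(-4.8585) = 0.0078
P = 1 / (1 + 0.0078)
P = 0.9923

0.9923


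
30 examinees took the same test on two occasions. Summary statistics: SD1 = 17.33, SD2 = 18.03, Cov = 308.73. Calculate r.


r = cov(X,Y) / (SD_X * SD_Y)
r = 308.73 / (17.33 * 18.03)
r = 308.73 / 312.4599
r = 0.9881

0.9881
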